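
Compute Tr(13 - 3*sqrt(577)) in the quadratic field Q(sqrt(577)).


Tr(a + b*sqrt(d)) = (a + b*sqrt(d)) + (a - b*sqrt(d)) = 2a
= 2 * (13)
= 26

26


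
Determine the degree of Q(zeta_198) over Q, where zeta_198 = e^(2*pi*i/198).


The degree equals Euler's totient phi(198).
198 = 2 * 3^2 * 11
phi(198) = 60

60


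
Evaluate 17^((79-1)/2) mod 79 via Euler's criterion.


p = 79 is prime and the exponent is (p-1)/2 = 39, so by Euler's criterion 17^39 = (17/79) = +1 or -1 mod 79.
Compute by square-and-multiply:
  39 = 32 + 4 + 2 + 1 (binary 100111)
  Repeated squaring mod 79: 17^1 = 17, 17^2 = 52, 17^4 = 18, 17^8 = 8, 17^16 = 64, 17^32 = 67
  17^39 = 17^32 * 17^4 * 17^2 * 17^1 = 67 * 18 * 52 * 17 mod 79
    67 * 18 = 1206 = 21 mod 79
    21 * 52 = 1092 = 65 mod 79
    65 * 17 = 1105 = 78 mod 79
  17^39 = 78 mod 79
Result 78 = p - 1 = -1 mod 79: 17 is a quadratic non-residue mod 79. As a residue in [0, p-1] the value is 78.
17^39 mod 79 = 78

78


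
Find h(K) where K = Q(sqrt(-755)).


K = Q(sqrt(-755)). d mod 4 = 1, so D = disc(K) = d = -755
h(K) equals the number of primitive reduced positive-definite forms (a, b, c) = a*x^2 + b*x*y + c*y^2 with b^2 - 4ac = D,
where reduced means |b| <= a <= c, with b >= 0 whenever |b| = a or a = c, and primitive means gcd(a, b, c) = 1.
Reduced forces 3a^2 <= |D| = 755, so 1 <= a <= 15; b must have the parity of D, and c = (b^2 - D)/(4a) must be an integer >= a.
Enumerate a = 1..15, b in [-a, a]:
  a=1: (1, 1, 189)  [1]
  a=2: none
  a=3: (3, -1, 63), (3, 1, 63)  [2]
  a=4: none
  a=5: (5, 5, 39)  [1]
  a=6: none
  a=7: (7, -1, 27), (7, 1, 27)  [2]
  a=8: none
  a=9: (9, -1, 21), (9, 1, 21)  [2]
  a=10: none
  a=11: (11, -9, 19), (11, 9, 19)  [2]
  a=12: none
  a=13: (13, -5, 15), (13, 5, 15)  [2]
  a=14..15: none
Total reduced forms: 1 + 2 + 1 + 2 + 2 + 2 + 2 = 12
h = 12

12


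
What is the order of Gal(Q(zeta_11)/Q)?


|Gal(Q(zeta_11)/Q)| = phi(11)
= 10

10


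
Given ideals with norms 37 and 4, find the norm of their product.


N(IJ) = N(I) * N(J)
= 37 * 4
= 148

148


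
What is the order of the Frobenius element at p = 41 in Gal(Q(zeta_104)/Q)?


The Frobenius at p in Gal(Q(zeta_n)/Q) = (Z/nZ)* is the class of p, so its order is ord_104(41), the smallest k >= 1 with 41^k = 1 mod 104.
n = 104 = 2^3 * 13, phi(104) = 48; the order divides phi(n).
Divisors of 48: 1, 2, 3, 4, 6, 8, 12, 16, 24, 48
Repeated squaring mod 104: 41^1 = 41, 41^2 = 17, 41^4 = 81, 41^8 = 9, 41^16 = 81, 41^32 = 9
Test divisors in increasing order:
  k=1: 41^1 = 41 mod 104
  k=2: 41^2 = 17 mod 104
  k=3: 41^3 = 17 * 41 = 73 mod 104
  k=4: 41^4 = 81 mod 104
  k=6: 41^6 = 81 * 17 = 25 mod 104
  k=8: 41^8 = 9 mod 104
  k=12: 41^12 = 9 * 81 = 1 mod 104  <- first divisor giving 1
Order = 12

12


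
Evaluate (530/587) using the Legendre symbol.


p = 587 is prime, so compute (530/587) with the reciprocity algorithm (Jacobi-symbol steps: pull out 2s via (2/n), flip via reciprocity, reduce):
  pull out 2: (2/587) = -1  (since 587 mod 8 = 3)
  reciprocity: (265/587) -> +(587/265)
  reduce: (57/265)
  reciprocity: (57/265) -> +(265/57)
  reduce: (37/57)
  reciprocity: (37/57) -> +(57/37)
  reduce: (20/37)
  pull out 2: (2/37) = -1  (since 37 mod 8 = 5)
  pull out 2: (2/37) = -1  (since 37 mod 8 = 5)
  reciprocity: (5/37) -> +(37/5)
  reduce: (2/5)
  pull out 2: (2/5) = -1  (since 5 mod 8 = 5)
  (1/5) = 1
Product of signs = 1
(530/587) = 1

1


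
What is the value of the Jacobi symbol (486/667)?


Compute (486/667) via quadratic reciprocity:
  pull out 2: (2/667) = -1  (since 667 mod 8 = 3)
  reciprocity: (243/667) -> -(667/243)
  reduce: (181/243)
  reciprocity: (181/243) -> +(243/181)
  reduce: (62/181)
  pull out 2: (2/181) = -1  (since 181 mod 8 = 5)
  reciprocity: (31/181) -> +(181/31)
  reduce: (26/31)
  pull out 2: (2/31) = +1  (since 31 mod 8 = 7)
  reciprocity: (13/31) -> +(31/13)
  reduce: (5/13)
  reciprocity: (5/13) -> +(13/5)
  reduce: (3/5)
  reciprocity: (3/5) -> +(5/3)
  reduce: (2/3)
  pull out 2: (2/3) = -1  (since 3 mod 8 = 3)
  (1/3) = 1
Product of signs = 1

1


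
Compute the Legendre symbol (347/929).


p = 929 is prime, so compute (347/929) with the reciprocity algorithm (Jacobi-symbol steps: pull out 2s via (2/n), flip via reciprocity, reduce):
  reciprocity: (347/929) -> +(929/347)
  reduce: (235/347)
  reciprocity: (235/347) -> -(347/235)
  reduce: (112/235)
  pull out 2: (2/235) = -1  (since 235 mod 8 = 3)
  pull out 2: (2/235) = -1  (since 235 mod 8 = 3)
  pull out 2: (2/235) = -1  (since 235 mod 8 = 3)
  pull out 2: (2/235) = -1  (since 235 mod 8 = 3)
  reciprocity: (7/235) -> -(235/7)
  reduce: (4/7)
  pull out 2: (2/7) = +1  (since 7 mod 8 = 7)
  pull out 2: (2/7) = +1  (since 7 mod 8 = 7)
  (1/7) = 1
Product of signs = 1
(347/929) = 1

1


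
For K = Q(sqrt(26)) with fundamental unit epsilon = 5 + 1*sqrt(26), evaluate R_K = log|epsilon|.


epsilon = 5 + 1*sqrt(26)
= 10.0990
R = ln(10.0990)
= 2.3124

2.3124


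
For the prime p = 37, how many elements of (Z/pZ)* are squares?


For prime p, the number of non-zero quadratic residues is (p-1)/2.
= (37-1)/2
= 18

18


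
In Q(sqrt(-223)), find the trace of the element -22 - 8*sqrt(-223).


Tr(a + b*sqrt(d)) = (a + b*sqrt(d)) + (a - b*sqrt(d)) = 2a
= 2 * (-22)
= -44

-44


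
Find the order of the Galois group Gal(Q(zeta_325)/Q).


|Gal(Q(zeta_325)/Q)| = phi(325)
= 240

240


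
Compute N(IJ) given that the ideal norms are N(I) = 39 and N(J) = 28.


N(IJ) = N(I) * N(J)
= 39 * 28
= 1092

1092


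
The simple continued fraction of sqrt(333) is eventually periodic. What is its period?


Run the CF algorithm for sqrt(333).
a_0 = floor(sqrt(333)) = 18; set m_0=0, q_0=1.
Recurrence: m' = q*a - m,  q' = (d - m'^2)/q,  a' = floor((a_0 + m')/q').
  step 1: m=18, q=9, a=4
  step 2: m=18, q=1, a=36
a_2 = 2*a_0 = 36, so the period closes here.
sqrt(333) = [18; 4, 36]
Period length = 2

2


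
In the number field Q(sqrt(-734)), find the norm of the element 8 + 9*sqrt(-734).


N(a + b*sqrt(d)) = a^2 - d*b^2
= (8)^2 - (-734)*(9)^2
= 64 + 59454
= 59518

59518


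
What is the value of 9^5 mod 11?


p = 11 is prime and the exponent is (p-1)/2 = 5, so by Euler's criterion 9^5 = (9/11) = +1 or -1 mod 11.
Compute by square-and-multiply:
  5 = 4 + 1 (binary 101)
  Repeated squaring mod 11: 9^1 = 9, 9^2 = 4, 9^4 = 5
  9^5 = 9^4 * 9^1 = 5 * 9 mod 11
    5 * 9 = 45 = 1 mod 11
  9^5 = 1 mod 11
Result 1: 9 is a quadratic residue mod 11.
9^5 mod 11 = 1

1


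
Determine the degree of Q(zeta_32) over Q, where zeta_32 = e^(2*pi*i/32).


The degree equals Euler's totient phi(32).
32 = 2^5
phi(32) = 16

16


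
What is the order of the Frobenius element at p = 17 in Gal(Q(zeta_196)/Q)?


The Frobenius at p in Gal(Q(zeta_n)/Q) = (Z/nZ)* is the class of p, so its order is ord_196(17), the smallest k >= 1 with 17^k = 1 mod 196.
n = 196 = 2^2 * 7^2, phi(196) = 84; the order divides phi(n).
Divisors of 84: 1, 2, 3, 4, 6, 7, 12, 14, 21, 28, 42, 84
Repeated squaring mod 196: 17^1 = 17, 17^2 = 93, 17^4 = 25, 17^8 = 37, 17^16 = 193, 17^32 = 9, 17^64 = 81
Test divisors in increasing order:
  k=1: 17^1 = 17 mod 196
  k=2: 17^2 = 93 mod 196
  k=3: 17^3 = 93 * 17 = 13 mod 196
  k=4: 17^4 = 25 mod 196
  k=6: 17^6 = 25 * 93 = 169 mod 196
  k=7: 17^7 = 25 * 93 * 17 = 129 mod 196
  k=12: 17^12 = 37 * 25 = 141 mod 196
  k=14: 17^14 = 37 * 25 * 93 = 177 mod 196
  k=21: 17^21 = 193 * 25 * 17 = 97 mod 196
  k=28: 17^28 = 193 * 37 * 25 = 165 mod 196
  k=42: 17^42 = 9 * 37 * 93 = 1 mod 196  <- first divisor giving 1
Order = 42

42


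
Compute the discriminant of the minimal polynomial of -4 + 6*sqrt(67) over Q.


The element -4 + 6*sqrt(67) has minimal polynomial:
x^2 + 8*x - 2396
Discriminant = (8)^2 - 4*(-2396)
= 64 + 9584
= 9648

9648


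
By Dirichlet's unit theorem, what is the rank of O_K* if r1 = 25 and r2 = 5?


By Dirichlet's unit theorem:
rank = r1 + r2 - 1
= 25 + 5 - 1
= 29

29


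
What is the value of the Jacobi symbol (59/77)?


Compute (59/77) via quadratic reciprocity:
  reciprocity: (59/77) -> +(77/59)
  reduce: (18/59)
  pull out 2: (2/59) = -1  (since 59 mod 8 = 3)
  reciprocity: (9/59) -> +(59/9)
  reduce: (5/9)
  reciprocity: (5/9) -> +(9/5)
  reduce: (4/5)
  pull out 2: (2/5) = -1  (since 5 mod 8 = 5)
  pull out 2: (2/5) = -1  (since 5 mod 8 = 5)
  (1/5) = 1
Product of signs = -1

-1


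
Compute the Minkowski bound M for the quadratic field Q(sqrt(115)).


d = 115, d mod 4 = 3, so disc(K) = 4d = 460; |disc(K)| = 460
Real quadratic field, so n = 2, s = r2 = 0, r1 = 2
M = (n!/n^n) * (4/pi)^s * sqrt(|disc(K)|) = (2!/2^2) * (4/pi)^0 * sqrt(460)
= 0.5 * 1.000000 * 21.447611
= 10.7238

10.7238


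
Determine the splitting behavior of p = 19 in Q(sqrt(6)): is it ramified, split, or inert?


K = Q(sqrt(6)). Since d mod 4 = 2, disc(K) = 24.
Check p | disc: 24 mod 19 = 5.
p does not divide disc. Compute Legendre symbol (d/p):
6^((19-1)/2) mod 19 = 1
(d/p) = 1, so p splits: (p) = P*P' with e=1, f=1, g=2.
Therefore p is split.

split


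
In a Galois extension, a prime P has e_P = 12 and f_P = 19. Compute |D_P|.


|D_P| = e * f
= 12 * 19
= 228

228


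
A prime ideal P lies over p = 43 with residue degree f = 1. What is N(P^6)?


N(P^a) = p^(a*f)
= 43^(6*1)
= 43^6
= 6321363049

6321363049


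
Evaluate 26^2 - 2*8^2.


x^2 - d*y^2
= 26^2 - 2*8^2
= 676 - 128
= 548

548


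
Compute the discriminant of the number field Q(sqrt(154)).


For K = Q(sqrt(d)) with d squarefree: disc(K) = d if d = 1 mod 4, and disc(K) = 4d if d = 2 or 3 mod 4.
Here d = 154, and d mod 4 = 2.
d = 2 mod 4, not 1 (O_K = Z[sqrt(d)]), so disc(K) = 4d = 4 * (154) = 616

616


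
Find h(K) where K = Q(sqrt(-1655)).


K = Q(sqrt(-1655)). d mod 4 = 1, so D = disc(K) = d = -1655
h(K) equals the number of primitive reduced positive-definite forms (a, b, c) = a*x^2 + b*x*y + c*y^2 with b^2 - 4ac = D,
where reduced means |b| <= a <= c, with b >= 0 whenever |b| = a or a = c, and primitive means gcd(a, b, c) = 1.
Reduced forces 3a^2 <= |D| = 1655, so 1 <= a <= 23; b must have the parity of D, and c = (b^2 - D)/(4a) must be an integer >= a.
Enumerate a = 1..23, b in [-a, a]:
  a=1: (1, 1, 414)  [1]
  a=2: (2, -1, 207), (2, 1, 207)  [2]
  a=3: (3, -1, 138), (3, 1, 138)  [2]
  a=4: (4, -3, 104), (4, 3, 104)  [2]
  a=5: (5, 5, 84)  [1]
  a=6: (6, -5, 70), (6, -1, 69), (6, 1, 69), (6, 5, 70)  [4]
  a=7: (7, -5, 60), (7, 5, 60)  [2]
  a=8: (8, -3, 52), (8, 3, 52)  [2]
  a=9: (9, -1, 46), (9, 1, 46)  [2]
  a=10: (10, -5, 42), (10, 5, 42)  [2]
  a=11: none
  a=12: (12, -11, 37), (12, -5, 35), (12, 5, 35), (12, 11, 37)  [4]
  a=13: (13, -3, 32), (13, 3, 32)  [2]
  a=14: (14, -9, 31), (14, -5, 30), (14, 5, 30), (14, 9, 31)  [4]
  a=15: (15, -5, 28), (15, 5, 28)  [2]
  a=16: (16, -3, 26), (16, 3, 26)  [2]
  a=17: none
  a=18: (18, -17, 27), (18, -1, 23), (18, 1, 23), (18, 17, 27)  [4]
  a=19: (19, -13, 24), (19, 13, 24)  [2]
  a=20: (20, -5, 21), (20, 5, 21)  [2]
  a=21: (21, -19, 24), (21, 19, 24)  [2]
  a=22..23: none
Total reduced forms: 1 + 2 + 2 + 2 + 1 + 4 + 2 + 2 + 2 + 2 + 4 + 2 + 4 + 2 + 2 + 4 + 2 + 2 + 2 = 44
h = 44

44


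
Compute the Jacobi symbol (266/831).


Compute (266/831) via quadratic reciprocity:
  pull out 2: (2/831) = +1  (since 831 mod 8 = 7)
  reciprocity: (133/831) -> +(831/133)
  reduce: (33/133)
  reciprocity: (33/133) -> +(133/33)
  reduce: (1/33)
  (1/33) = 1
Product of signs = 1

1


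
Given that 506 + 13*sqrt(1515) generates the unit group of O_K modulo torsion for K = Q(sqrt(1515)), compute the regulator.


epsilon = 506 + 13*sqrt(1515)
= 1011.9990
R = ln(1011.9990)
= 6.9197

6.9197


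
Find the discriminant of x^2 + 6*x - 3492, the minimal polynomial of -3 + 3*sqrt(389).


The element -3 + 3*sqrt(389) has minimal polynomial:
x^2 + 6*x - 3492
Discriminant = (6)^2 - 4*(-3492)
= 36 + 13968
= 14004

14004


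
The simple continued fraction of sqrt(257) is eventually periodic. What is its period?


Run the CF algorithm for sqrt(257).
a_0 = floor(sqrt(257)) = 16; set m_0=0, q_0=1.
Recurrence: m' = q*a - m,  q' = (d - m'^2)/q,  a' = floor((a_0 + m')/q').
  step 1: m=16, q=1, a=32
a_1 = 2*a_0 = 32, so the period closes here.
sqrt(257) = [16; 32]
Period length = 1

1


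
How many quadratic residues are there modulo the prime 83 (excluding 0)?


For prime p, the number of non-zero quadratic residues is (p-1)/2.
= (83-1)/2
= 41

41


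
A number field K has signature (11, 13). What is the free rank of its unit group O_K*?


By Dirichlet's unit theorem:
rank = r1 + r2 - 1
= 11 + 13 - 1
= 23

23


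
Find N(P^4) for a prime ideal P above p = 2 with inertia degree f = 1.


N(P^a) = p^(a*f)
= 2^(4*1)
= 2^4
= 16

16


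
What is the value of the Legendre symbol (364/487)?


p = 487 is prime, so compute (364/487) with the reciprocity algorithm (Jacobi-symbol steps: pull out 2s via (2/n), flip via reciprocity, reduce):
  pull out 2: (2/487) = +1  (since 487 mod 8 = 7)
  pull out 2: (2/487) = +1  (since 487 mod 8 = 7)
  reciprocity: (91/487) -> -(487/91)
  reduce: (32/91)
  pull out 2: (2/91) = -1  (since 91 mod 8 = 3)
  pull out 2: (2/91) = -1  (since 91 mod 8 = 3)
  pull out 2: (2/91) = -1  (since 91 mod 8 = 3)
  pull out 2: (2/91) = -1  (since 91 mod 8 = 3)
  pull out 2: (2/91) = -1  (since 91 mod 8 = 3)
  (1/91) = 1
Product of signs = 1
(364/487) = 1

1


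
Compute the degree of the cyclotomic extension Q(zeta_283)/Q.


The degree equals Euler's totient phi(283).
283 = 283
phi(283) = 282

282


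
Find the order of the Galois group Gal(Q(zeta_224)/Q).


|Gal(Q(zeta_224)/Q)| = phi(224)
= 96

96


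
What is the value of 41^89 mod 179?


p = 179 is prime and the exponent is (p-1)/2 = 89, so by Euler's criterion 41^89 = (41/179) = +1 or -1 mod 179.
Compute by square-and-multiply:
  89 = 64 + 16 + 8 + 1 (binary 1011001)
  Repeated squaring mod 179: 41^1 = 41, 41^2 = 70, 41^4 = 67, 41^8 = 14, 41^16 = 17, 41^32 = 110, 41^64 = 107
  41^89 = 41^64 * 41^16 * 41^8 * 41^1 = 107 * 17 * 14 * 41 mod 179
    107 * 17 = 1819 = 29 mod 179
    29 * 14 = 406 = 48 mod 179
    48 * 41 = 1968 = 178 mod 179
  41^89 = 178 mod 179
Result 178 = p - 1 = -1 mod 179: 41 is a quadratic non-residue mod 179. As a residue in [0, p-1] the value is 178.
41^89 mod 179 = 178

178


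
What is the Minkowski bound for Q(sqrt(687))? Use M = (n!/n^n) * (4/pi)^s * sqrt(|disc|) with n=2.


d = 687, d mod 4 = 3, so disc(K) = 4d = 2748; |disc(K)| = 2748
Real quadratic field, so n = 2, s = r2 = 0, r1 = 2
M = (n!/n^n) * (4/pi)^s * sqrt(|disc(K)|) = (2!/2^2) * (4/pi)^0 * sqrt(2748)
= 0.5 * 1.000000 * 52.421370
= 26.2107

26.2107


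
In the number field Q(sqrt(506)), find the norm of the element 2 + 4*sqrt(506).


N(a + b*sqrt(d)) = a^2 - d*b^2
= (2)^2 - (506)*(4)^2
= 4 - 8096
= -8092

-8092


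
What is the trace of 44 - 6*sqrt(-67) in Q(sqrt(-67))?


Tr(a + b*sqrt(d)) = (a + b*sqrt(d)) + (a - b*sqrt(d)) = 2a
= 2 * (44)
= 88

88


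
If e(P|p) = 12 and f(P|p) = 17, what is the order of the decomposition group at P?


|D_P| = e * f
= 12 * 17
= 204

204


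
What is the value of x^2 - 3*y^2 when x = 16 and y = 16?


x^2 - d*y^2
= 16^2 - 3*16^2
= 256 - 768
= -512

-512


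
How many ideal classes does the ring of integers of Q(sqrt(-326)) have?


K = Q(sqrt(-326)). d mod 4 = 2, so D = disc(K) = 4d = -1304
h(K) equals the number of primitive reduced positive-definite forms (a, b, c) = a*x^2 + b*x*y + c*y^2 with b^2 - 4ac = D,
where reduced means |b| <= a <= c, with b >= 0 whenever |b| = a or a = c, and primitive means gcd(a, b, c) = 1.
Reduced forces 3a^2 <= |D| = 1304, so 1 <= a <= 20; b must have the parity of D, and c = (b^2 - D)/(4a) must be an integer >= a.
Enumerate a = 1..20, b in [-a, a]:
  a=1: (1, 0, 326)  [1]
  a=2: (2, 0, 163)  [1]
  a=3: (3, -2, 109), (3, 2, 109)  [2]
  a=4: none
  a=5: (5, -4, 66), (5, 4, 66)  [2]
  a=6: (6, -4, 55), (6, 4, 55)  [2]
  a=7..8: none
  a=9: (9, -8, 38), (9, 8, 38)  [2]
  a=10: (10, -4, 33), (10, 4, 33)  [2]
  a=11: (11, -4, 30), (11, 4, 30)  [2]
  a=12: none
  a=13: (13, -10, 27), (13, 10, 27)  [2]
  a=14: none
  a=15: (15, -14, 25), (15, -4, 22), (15, 4, 22), (15, 14, 25)  [4]
  a=16..17: none
  a=18: (18, -8, 19), (18, 8, 19)  [2]
  a=19..20: none
Total reduced forms: 1 + 1 + 2 + 2 + 2 + 2 + 2 + 2 + 2 + 4 + 2 = 22
h = 22

22


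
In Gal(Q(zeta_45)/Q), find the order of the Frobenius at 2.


The Frobenius at p in Gal(Q(zeta_n)/Q) = (Z/nZ)* is the class of p, so its order is ord_45(2), the smallest k >= 1 with 2^k = 1 mod 45.
n = 45 = 3^2 * 5, phi(45) = 24; the order divides phi(n).
Divisors of 24: 1, 2, 3, 4, 6, 8, 12, 24
Repeated squaring mod 45: 2^1 = 2, 2^2 = 4, 2^4 = 16, 2^8 = 31, 2^16 = 16
Test divisors in increasing order:
  k=1: 2^1 = 2 mod 45
  k=2: 2^2 = 4 mod 45
  k=3: 2^3 = 4 * 2 = 8 mod 45
  k=4: 2^4 = 16 mod 45
  k=6: 2^6 = 16 * 4 = 19 mod 45
  k=8: 2^8 = 31 mod 45
  k=12: 2^12 = 31 * 16 = 1 mod 45  <- first divisor giving 1
Order = 12

12


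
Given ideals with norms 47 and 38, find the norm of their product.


N(IJ) = N(I) * N(J)
= 47 * 38
= 1786

1786


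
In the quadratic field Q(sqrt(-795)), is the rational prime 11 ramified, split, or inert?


K = Q(sqrt(-795)). Since d mod 4 = 1, disc(K) = -795.
Check p | disc: -795 mod 11 = 8.
p does not divide disc. Compute Legendre symbol (d/p):
8^((11-1)/2) mod 11 = -1
(d/p) = -1, so p is inert: (p) stays prime with e=1, f=2, g=1.
Therefore p is inert.

inert


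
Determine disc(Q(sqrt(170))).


For K = Q(sqrt(d)) with d squarefree: disc(K) = d if d = 1 mod 4, and disc(K) = 4d if d = 2 or 3 mod 4.
Here d = 170, and d mod 4 = 2.
d = 2 mod 4, not 1 (O_K = Z[sqrt(d)]), so disc(K) = 4d = 4 * (170) = 680

680


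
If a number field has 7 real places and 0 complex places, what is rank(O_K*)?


By Dirichlet's unit theorem:
rank = r1 + r2 - 1
= 7 + 0 - 1
= 6

6


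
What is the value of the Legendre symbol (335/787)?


p = 787 is prime, so compute (335/787) with the reciprocity algorithm (Jacobi-symbol steps: pull out 2s via (2/n), flip via reciprocity, reduce):
  reciprocity: (335/787) -> -(787/335)
  reduce: (117/335)
  reciprocity: (117/335) -> +(335/117)
  reduce: (101/117)
  reciprocity: (101/117) -> +(117/101)
  reduce: (16/101)
  pull out 2: (2/101) = -1  (since 101 mod 8 = 5)
  pull out 2: (2/101) = -1  (since 101 mod 8 = 5)
  pull out 2: (2/101) = -1  (since 101 mod 8 = 5)
  pull out 2: (2/101) = -1  (since 101 mod 8 = 5)
  (1/101) = 1
Product of signs = -1
(335/787) = -1

-1


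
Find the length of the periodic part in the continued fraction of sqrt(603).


Run the CF algorithm for sqrt(603).
a_0 = floor(sqrt(603)) = 24; set m_0=0, q_0=1.
Recurrence: m' = q*a - m,  q' = (d - m'^2)/q,  a' = floor((a_0 + m')/q').
  step 1: m=24, q=27, a=1
  step 2: m=3, q=22, a=1
  step 3: m=19, q=11, a=3
  step 4: m=14, q=37, a=1
  step 5: m=23, q=2, a=23
  step 6: m=23, q=37, a=1
  step 7: m=14, q=11, a=3
  step 8: m=19, q=22, a=1
  step 9: m=3, q=27, a=1
  step 10: m=24, q=1, a=48
a_10 = 2*a_0 = 48, so the period closes here.
sqrt(603) = [24; 1, 1, 3, 1, 23, 1, 3, 1, 1, 48]
Period length = 10

10


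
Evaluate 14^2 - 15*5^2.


x^2 - d*y^2
= 14^2 - 15*5^2
= 196 - 375
= -179

-179


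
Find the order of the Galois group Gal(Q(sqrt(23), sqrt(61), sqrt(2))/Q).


The 3 square roots of distinct primes are multiplicatively independent over Q,
so [K:Q] = 2^3 and Gal(K/Q) is isomorphic to (Z/2Z)^3.
|Gal| = 2^3 = 8

8


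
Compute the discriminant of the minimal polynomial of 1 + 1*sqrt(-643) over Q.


The element 1 + 1*sqrt(-643) has minimal polynomial:
x^2 - 2*x + 644
Discriminant = (-2)^2 - 4*(644)
= 4 - 2576
= -2572

-2572


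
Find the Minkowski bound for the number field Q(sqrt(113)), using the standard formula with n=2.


d = 113, d mod 4 = 1, so disc(K) = d = 113; |disc(K)| = 113
Real quadratic field, so n = 2, s = r2 = 0, r1 = 2
M = (n!/n^n) * (4/pi)^s * sqrt(|disc(K)|) = (2!/2^2) * (4/pi)^0 * sqrt(113)
= 0.5 * 1.000000 * 10.630146
= 5.3151

5.3151


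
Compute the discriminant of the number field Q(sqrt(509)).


For K = Q(sqrt(d)) with d squarefree: disc(K) = d if d = 1 mod 4, and disc(K) = 4d if d = 2 or 3 mod 4.
Here d = 509, and d mod 4 = 1.
d = 1 mod 4 (O_K = Z[(1+sqrt(d))/2]), so disc(K) = d = 509

509


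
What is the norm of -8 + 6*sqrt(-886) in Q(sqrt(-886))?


N(a + b*sqrt(d)) = a^2 - d*b^2
= (-8)^2 - (-886)*(6)^2
= 64 + 31896
= 31960

31960


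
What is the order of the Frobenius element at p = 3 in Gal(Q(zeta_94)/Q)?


The Frobenius at p in Gal(Q(zeta_n)/Q) = (Z/nZ)* is the class of p, so its order is ord_94(3), the smallest k >= 1 with 3^k = 1 mod 94.
n = 94 = 2 * 47, phi(94) = 46; the order divides phi(n).
Divisors of 46: 1, 2, 23, 46
Repeated squaring mod 94: 3^1 = 3, 3^2 = 9, 3^4 = 81, 3^8 = 75, 3^16 = 79, 3^32 = 37
Test divisors in increasing order:
  k=1: 3^1 = 3 mod 94
  k=2: 3^2 = 9 mod 94
  k=23: 3^23 = 79 * 81 * 9 * 3 = 1 mod 94  <- first divisor giving 1
Order = 23

23


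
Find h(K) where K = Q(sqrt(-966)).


K = Q(sqrt(-966)). d mod 4 = 2, so D = disc(K) = 4d = -3864
h(K) equals the number of primitive reduced positive-definite forms (a, b, c) = a*x^2 + b*x*y + c*y^2 with b^2 - 4ac = D,
where reduced means |b| <= a <= c, with b >= 0 whenever |b| = a or a = c, and primitive means gcd(a, b, c) = 1.
Reduced forces 3a^2 <= |D| = 3864, so 1 <= a <= 35; b must have the parity of D, and c = (b^2 - D)/(4a) must be an integer >= a.
Enumerate a = 1..35, b in [-a, a]:
  a=1: (1, 0, 966)  [1]
  a=2: (2, 0, 483)  [1]
  a=3: (3, 0, 322)  [1]
  a=4: none
  a=5: (5, -4, 194), (5, 4, 194)  [2]
  a=6: (6, 0, 161)  [1]
  a=7: (7, 0, 138)  [1]
  a=8..9: none
  a=10: (10, -4, 97), (10, 4, 97)  [2]
  a=11..12: none
  a=13: (13, -6, 75), (13, 6, 75)  [2]
  a=14: (14, 0, 69)  [1]
  a=15: (15, -6, 65), (15, 6, 65)  [2]
  a=16..20: none
  a=21: (21, 0, 46)  [1]
  a=22: none
  a=23: (23, 0, 42)  [1]
  a=24: none
  a=25: (25, -6, 39), (25, 6, 39)  [2]
  a=26: (26, -20, 41), (26, 20, 41)  [2]
  a=27..28: none
  a=29: (29, -14, 35), (29, 14, 35)  [2]
  a=30: (30, -24, 37), (30, 24, 37)  [2]
  a=31..35: none
Total reduced forms: 1 + 1 + 1 + 2 + 1 + 1 + 2 + 2 + 1 + 2 + 1 + 1 + 2 + 2 + 2 + 2 = 24
h = 24

24


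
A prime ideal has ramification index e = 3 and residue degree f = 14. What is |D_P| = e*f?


|D_P| = e * f
= 3 * 14
= 42

42


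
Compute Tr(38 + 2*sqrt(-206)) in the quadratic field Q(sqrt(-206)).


Tr(a + b*sqrt(d)) = (a + b*sqrt(d)) + (a - b*sqrt(d)) = 2a
= 2 * (38)
= 76

76


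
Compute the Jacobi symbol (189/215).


Compute (189/215) via quadratic reciprocity:
  reciprocity: (189/215) -> +(215/189)
  reduce: (26/189)
  pull out 2: (2/189) = -1  (since 189 mod 8 = 5)
  reciprocity: (13/189) -> +(189/13)
  reduce: (7/13)
  reciprocity: (7/13) -> +(13/7)
  reduce: (6/7)
  pull out 2: (2/7) = +1  (since 7 mod 8 = 7)
  reciprocity: (3/7) -> -(7/3)
  reduce: (1/3)
  (1/3) = 1
Product of signs = 1

1


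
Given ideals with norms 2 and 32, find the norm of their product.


N(IJ) = N(I) * N(J)
= 2 * 32
= 64

64


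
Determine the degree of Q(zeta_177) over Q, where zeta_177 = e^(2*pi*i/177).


The degree equals Euler's totient phi(177).
177 = 3 * 59
phi(177) = 116

116


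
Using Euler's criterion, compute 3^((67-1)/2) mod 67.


p = 67 is prime and the exponent is (p-1)/2 = 33, so by Euler's criterion 3^33 = (3/67) = +1 or -1 mod 67.
Compute by square-and-multiply:
  33 = 32 + 1 (binary 100001)
  Repeated squaring mod 67: 3^1 = 3, 3^2 = 9, 3^4 = 14, 3^8 = 62, 3^16 = 25, 3^32 = 22
  3^33 = 3^32 * 3^1 = 22 * 3 mod 67
    22 * 3 = 66 = 66 mod 67
  3^33 = 66 mod 67
Result 66 = p - 1 = -1 mod 67: 3 is a quadratic non-residue mod 67. As a residue in [0, p-1] the value is 66.
3^33 mod 67 = 66

66


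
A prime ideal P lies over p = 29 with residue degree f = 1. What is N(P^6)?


N(P^a) = p^(a*f)
= 29^(6*1)
= 29^6
= 594823321

594823321


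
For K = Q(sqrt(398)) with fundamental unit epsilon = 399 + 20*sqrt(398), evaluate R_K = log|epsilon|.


epsilon = 399 + 20*sqrt(398)
= 797.9987
R = ln(797.9987)
= 6.6821

6.6821


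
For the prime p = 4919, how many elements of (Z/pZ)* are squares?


For prime p, the number of non-zero quadratic residues is (p-1)/2.
= (4919-1)/2
= 2459

2459


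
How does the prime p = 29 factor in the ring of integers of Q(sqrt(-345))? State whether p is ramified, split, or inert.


K = Q(sqrt(-345)). Since d mod 4 = 3, disc(K) = -1380.
Check p | disc: -1380 mod 29 = 12.
p does not divide disc. Compute Legendre symbol (d/p):
3^((29-1)/2) mod 29 = -1
(d/p) = -1, so p is inert: (p) stays prime with e=1, f=2, g=1.
Therefore p is inert.

inert


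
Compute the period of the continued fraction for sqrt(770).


Run the CF algorithm for sqrt(770).
a_0 = floor(sqrt(770)) = 27; set m_0=0, q_0=1.
Recurrence: m' = q*a - m,  q' = (d - m'^2)/q,  a' = floor((a_0 + m')/q').
  step 1: m=27, q=41, a=1
  step 2: m=14, q=14, a=2
  step 3: m=14, q=41, a=1
  step 4: m=27, q=1, a=54
a_4 = 2*a_0 = 54, so the period closes here.
sqrt(770) = [27; 1, 2, 1, 54]
Period length = 4

4


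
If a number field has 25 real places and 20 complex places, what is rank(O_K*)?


By Dirichlet's unit theorem:
rank = r1 + r2 - 1
= 25 + 20 - 1
= 44

44


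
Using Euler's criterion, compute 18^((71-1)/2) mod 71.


p = 71 is prime and the exponent is (p-1)/2 = 35, so by Euler's criterion 18^35 = (18/71) = +1 or -1 mod 71.
Compute by square-and-multiply:
  35 = 32 + 2 + 1 (binary 100011)
  Repeated squaring mod 71: 18^1 = 18, 18^2 = 40, 18^4 = 38, 18^8 = 24, 18^16 = 8, 18^32 = 64
  18^35 = 18^32 * 18^2 * 18^1 = 64 * 40 * 18 mod 71
    64 * 40 = 2560 = 4 mod 71
    4 * 18 = 72 = 1 mod 71
  18^35 = 1 mod 71
Result 1: 18 is a quadratic residue mod 71.
18^35 mod 71 = 1

1


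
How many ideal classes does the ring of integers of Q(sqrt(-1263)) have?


K = Q(sqrt(-1263)). d mod 4 = 1, so D = disc(K) = d = -1263
h(K) equals the number of primitive reduced positive-definite forms (a, b, c) = a*x^2 + b*x*y + c*y^2 with b^2 - 4ac = D,
where reduced means |b| <= a <= c, with b >= 0 whenever |b| = a or a = c, and primitive means gcd(a, b, c) = 1.
Reduced forces 3a^2 <= |D| = 1263, so 1 <= a <= 20; b must have the parity of D, and c = (b^2 - D)/(4a) must be an integer >= a.
Enumerate a = 1..20, b in [-a, a]:
  a=1: (1, 1, 316)  [1]
  a=2: (2, -1, 158), (2, 1, 158)  [2]
  a=3: (3, 3, 106)  [1]
  a=4: (4, -1, 79), (4, 1, 79)  [2]
  a=5: none
  a=6: (6, -3, 53), (6, 3, 53)  [2]
  a=7: (7, -5, 46), (7, 5, 46)  [2]
  a=8: (8, -7, 41), (8, 7, 41)  [2]
  a=9..11: none
  a=12: (12, -9, 28), (12, 9, 28)  [2]
  a=13: none
  a=14: (14, -9, 24), (14, -5, 23), (14, 5, 23), (14, 9, 24)  [4]
  a=15: none
  a=16: (16, -9, 21), (16, 9, 21)  [2]
  a=17..20: none
Total reduced forms: 1 + 2 + 1 + 2 + 2 + 2 + 2 + 2 + 4 + 2 = 20
h = 20

20


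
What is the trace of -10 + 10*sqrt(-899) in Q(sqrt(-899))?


Tr(a + b*sqrt(d)) = (a + b*sqrt(d)) + (a - b*sqrt(d)) = 2a
= 2 * (-10)
= -20

-20


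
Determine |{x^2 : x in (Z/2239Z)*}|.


For prime p, the number of non-zero quadratic residues is (p-1)/2.
= (2239-1)/2
= 1119

1119


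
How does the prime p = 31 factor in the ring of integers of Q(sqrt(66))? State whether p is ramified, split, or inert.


K = Q(sqrt(66)). Since d mod 4 = 2, disc(K) = 264.
Check p | disc: 264 mod 31 = 16.
p does not divide disc. Compute Legendre symbol (d/p):
4^((31-1)/2) mod 31 = 1
(d/p) = 1, so p splits: (p) = P*P' with e=1, f=1, g=2.
Therefore p is split.

split


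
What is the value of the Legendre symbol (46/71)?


p = 71 is prime, so compute (46/71) with the reciprocity algorithm (Jacobi-symbol steps: pull out 2s via (2/n), flip via reciprocity, reduce):
  pull out 2: (2/71) = +1  (since 71 mod 8 = 7)
  reciprocity: (23/71) -> -(71/23)
  reduce: (2/23)
  pull out 2: (2/23) = +1  (since 23 mod 8 = 7)
  (1/23) = 1
Product of signs = -1
(46/71) = -1

-1


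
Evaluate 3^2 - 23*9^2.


x^2 - d*y^2
= 3^2 - 23*9^2
= 9 - 1863
= -1854

-1854


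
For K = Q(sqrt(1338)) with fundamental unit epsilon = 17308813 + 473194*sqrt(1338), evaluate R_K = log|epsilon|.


epsilon = 17308813 + 473194*sqrt(1338)
= 3.4618e+07
R = ln(3.4618e+07)
= 17.3599

17.3599


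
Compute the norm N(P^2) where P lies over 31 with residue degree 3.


N(P^a) = p^(a*f)
= 31^(2*3)
= 31^6
= 887503681

887503681


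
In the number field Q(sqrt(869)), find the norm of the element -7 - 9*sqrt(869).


N(a + b*sqrt(d)) = a^2 - d*b^2
= (-7)^2 - (869)*(-9)^2
= 49 - 70389
= -70340

-70340


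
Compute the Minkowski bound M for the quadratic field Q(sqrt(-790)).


d = -790, d mod 4 = 2, so disc(K) = 4d = -3160; |disc(K)| = 3160
Imaginary quadratic field, so n = 2, s = r2 = 1, r1 = 0
M = (n!/n^n) * (4/pi)^s * sqrt(|disc(K)|) = (2!/2^2) * (4/pi)^1 * sqrt(3160)
= 0.5 * 1.273240 * 56.213877
= 35.7869

35.7869


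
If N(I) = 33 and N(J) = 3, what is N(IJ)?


N(IJ) = N(I) * N(J)
= 33 * 3
= 99

99


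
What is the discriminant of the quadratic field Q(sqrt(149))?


For K = Q(sqrt(d)) with d squarefree: disc(K) = d if d = 1 mod 4, and disc(K) = 4d if d = 2 or 3 mod 4.
Here d = 149, and d mod 4 = 1.
d = 1 mod 4 (O_K = Z[(1+sqrt(d))/2]), so disc(K) = d = 149

149


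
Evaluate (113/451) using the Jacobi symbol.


Compute (113/451) via quadratic reciprocity:
  reciprocity: (113/451) -> +(451/113)
  reduce: (112/113)
  pull out 2: (2/113) = +1  (since 113 mod 8 = 1)
  pull out 2: (2/113) = +1  (since 113 mod 8 = 1)
  pull out 2: (2/113) = +1  (since 113 mod 8 = 1)
  pull out 2: (2/113) = +1  (since 113 mod 8 = 1)
  reciprocity: (7/113) -> +(113/7)
  reduce: (1/7)
  (1/7) = 1
Product of signs = 1

1


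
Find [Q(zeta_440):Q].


The degree equals Euler's totient phi(440).
440 = 2^3 * 5 * 11
phi(440) = 160

160


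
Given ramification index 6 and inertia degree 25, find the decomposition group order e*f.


|D_P| = e * f
= 6 * 25
= 150

150


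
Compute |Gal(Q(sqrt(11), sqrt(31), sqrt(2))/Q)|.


The 3 square roots of distinct primes are multiplicatively independent over Q,
so [K:Q] = 2^3 and Gal(K/Q) is isomorphic to (Z/2Z)^3.
|Gal| = 2^3 = 8

8


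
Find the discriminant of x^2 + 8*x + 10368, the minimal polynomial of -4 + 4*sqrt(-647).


The element -4 + 4*sqrt(-647) has minimal polynomial:
x^2 + 8*x + 10368
Discriminant = (8)^2 - 4*(10368)
= 64 - 41472
= -41408

-41408


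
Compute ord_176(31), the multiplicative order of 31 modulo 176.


We want ord_176(31), the smallest k >= 1 with 31^k = 1 mod 176.
n = 176 = 2^4 * 11, phi(176) = 80; the order divides phi(n).
Divisors of 80: 1, 2, 4, 5, 8, 10, 16, 20, 40, 80
Repeated squaring mod 176: 31^1 = 31, 31^2 = 81, 31^4 = 49, 31^8 = 113, 31^16 = 97, 31^32 = 81, 31^64 = 49
Test divisors in increasing order:
  k=1: 31^1 = 31 mod 176
  k=2: 31^2 = 81 mod 176
  k=4: 31^4 = 49 mod 176
  k=5: 31^5 = 49 * 31 = 111 mod 176
  k=8: 31^8 = 113 mod 176
  k=10: 31^10 = 113 * 81 = 1 mod 176  <- first divisor giving 1
Order = 10

10


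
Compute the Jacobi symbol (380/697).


Compute (380/697) via quadratic reciprocity:
  pull out 2: (2/697) = +1  (since 697 mod 8 = 1)
  pull out 2: (2/697) = +1  (since 697 mod 8 = 1)
  reciprocity: (95/697) -> +(697/95)
  reduce: (32/95)
  pull out 2: (2/95) = +1  (since 95 mod 8 = 7)
  pull out 2: (2/95) = +1  (since 95 mod 8 = 7)
  pull out 2: (2/95) = +1  (since 95 mod 8 = 7)
  pull out 2: (2/95) = +1  (since 95 mod 8 = 7)
  pull out 2: (2/95) = +1  (since 95 mod 8 = 7)
  (1/95) = 1
Product of signs = 1

1


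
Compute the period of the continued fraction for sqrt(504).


Run the CF algorithm for sqrt(504).
a_0 = floor(sqrt(504)) = 22; set m_0=0, q_0=1.
Recurrence: m' = q*a - m,  q' = (d - m'^2)/q,  a' = floor((a_0 + m')/q').
  step 1: m=22, q=20, a=2
  step 2: m=18, q=9, a=4
  step 3: m=18, q=20, a=2
  step 4: m=22, q=1, a=44
a_4 = 2*a_0 = 44, so the period closes here.
sqrt(504) = [22; 2, 4, 2, 44]
Period length = 4

4


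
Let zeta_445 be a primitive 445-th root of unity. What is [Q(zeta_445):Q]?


The degree equals Euler's totient phi(445).
445 = 5 * 89
phi(445) = 352

352


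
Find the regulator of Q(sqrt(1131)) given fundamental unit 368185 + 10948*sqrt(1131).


epsilon = 368185 + 10948*sqrt(1131)
= 736370.0000
R = ln(736370.0000)
= 13.5095

13.5095


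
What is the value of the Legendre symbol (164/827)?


p = 827 is prime, so compute (164/827) with the reciprocity algorithm (Jacobi-symbol steps: pull out 2s via (2/n), flip via reciprocity, reduce):
  pull out 2: (2/827) = -1  (since 827 mod 8 = 3)
  pull out 2: (2/827) = -1  (since 827 mod 8 = 3)
  reciprocity: (41/827) -> +(827/41)
  reduce: (7/41)
  reciprocity: (7/41) -> +(41/7)
  reduce: (6/7)
  pull out 2: (2/7) = +1  (since 7 mod 8 = 7)
  reciprocity: (3/7) -> -(7/3)
  reduce: (1/3)
  (1/3) = 1
Product of signs = -1
(164/827) = -1

-1


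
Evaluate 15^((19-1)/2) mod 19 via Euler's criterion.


p = 19 is prime and the exponent is (p-1)/2 = 9, so by Euler's criterion 15^9 = (15/19) = +1 or -1 mod 19.
Compute by square-and-multiply:
  9 = 8 + 1 (binary 1001)
  Repeated squaring mod 19: 15^1 = 15, 15^2 = 16, 15^4 = 9, 15^8 = 5
  15^9 = 15^8 * 15^1 = 5 * 15 mod 19
    5 * 15 = 75 = 18 mod 19
  15^9 = 18 mod 19
Result 18 = p - 1 = -1 mod 19: 15 is a quadratic non-residue mod 19. As a residue in [0, p-1] the value is 18.
15^9 mod 19 = 18

18


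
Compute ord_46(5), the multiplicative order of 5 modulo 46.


We want ord_46(5), the smallest k >= 1 with 5^k = 1 mod 46.
n = 46 = 2 * 23, phi(46) = 22; the order divides phi(n).
Divisors of 22: 1, 2, 11, 22
Repeated squaring mod 46: 5^1 = 5, 5^2 = 25, 5^4 = 27, 5^8 = 39, 5^16 = 3
Test divisors in increasing order:
  k=1: 5^1 = 5 mod 46
  k=2: 5^2 = 25 mod 46
  k=11: 5^11 = 39 * 25 * 5 = 45 mod 46
  k=22: 5^22 = 3 * 27 * 25 = 1 mod 46  <- first divisor giving 1
Order = 22

22


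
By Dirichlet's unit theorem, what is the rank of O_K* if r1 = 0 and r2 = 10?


By Dirichlet's unit theorem:
rank = r1 + r2 - 1
= 0 + 10 - 1
= 9

9


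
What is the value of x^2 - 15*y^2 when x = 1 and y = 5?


x^2 - d*y^2
= 1^2 - 15*5^2
= 1 - 375
= -374

-374


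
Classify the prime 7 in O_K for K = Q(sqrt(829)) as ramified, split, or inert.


K = Q(sqrt(829)). Since d mod 4 = 1, disc(K) = 829.
Check p | disc: 829 mod 7 = 3.
p does not divide disc. Compute Legendre symbol (d/p):
3^((7-1)/2) mod 7 = -1
(d/p) = -1, so p is inert: (p) stays prime with e=1, f=2, g=1.
Therefore p is inert.

inert


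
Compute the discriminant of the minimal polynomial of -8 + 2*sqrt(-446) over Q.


The element -8 + 2*sqrt(-446) has minimal polynomial:
x^2 + 16*x + 1848
Discriminant = (16)^2 - 4*(1848)
= 256 - 7392
= -7136

-7136


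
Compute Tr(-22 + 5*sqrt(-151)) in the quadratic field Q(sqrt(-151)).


Tr(a + b*sqrt(d)) = (a + b*sqrt(d)) + (a - b*sqrt(d)) = 2a
= 2 * (-22)
= -44

-44


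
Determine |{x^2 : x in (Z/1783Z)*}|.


For prime p, the number of non-zero quadratic residues is (p-1)/2.
= (1783-1)/2
= 891

891


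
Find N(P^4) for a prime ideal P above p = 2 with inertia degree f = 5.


N(P^a) = p^(a*f)
= 2^(4*5)
= 2^20
= 1048576

1048576


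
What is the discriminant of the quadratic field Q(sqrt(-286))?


For K = Q(sqrt(d)) with d squarefree: disc(K) = d if d = 1 mod 4, and disc(K) = 4d if d = 2 or 3 mod 4.
Here d = -286, and d mod 4 = 2.
d = 2 mod 4, not 1 (O_K = Z[sqrt(d)]), so disc(K) = 4d = 4 * (-286) = -1144

-1144


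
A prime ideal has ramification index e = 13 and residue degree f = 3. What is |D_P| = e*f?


|D_P| = e * f
= 13 * 3
= 39

39


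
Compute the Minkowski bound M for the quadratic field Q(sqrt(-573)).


d = -573, d mod 4 = 3, so disc(K) = 4d = -2292; |disc(K)| = 2292
Imaginary quadratic field, so n = 2, s = r2 = 1, r1 = 0
M = (n!/n^n) * (4/pi)^s * sqrt(|disc(K)|) = (2!/2^2) * (4/pi)^1 * sqrt(2292)
= 0.5 * 1.273240 * 47.874837
= 30.4781

30.4781


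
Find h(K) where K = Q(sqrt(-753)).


K = Q(sqrt(-753)). d mod 4 = 3, so D = disc(K) = 4d = -3012
h(K) equals the number of primitive reduced positive-definite forms (a, b, c) = a*x^2 + b*x*y + c*y^2 with b^2 - 4ac = D,
where reduced means |b| <= a <= c, with b >= 0 whenever |b| = a or a = c, and primitive means gcd(a, b, c) = 1.
Reduced forces 3a^2 <= |D| = 3012, so 1 <= a <= 31; b must have the parity of D, and c = (b^2 - D)/(4a) must be an integer >= a.
Enumerate a = 1..31, b in [-a, a]:
  a=1: (1, 0, 753)  [1]
  a=2: (2, 2, 377)  [1]
  a=3: (3, 0, 251)  [1]
  a=4..5: none
  a=6: (6, 6, 127)  [1]
  a=7..12: none
  a=13: (13, -2, 58), (13, 2, 58)  [2]
  a=14..18: none
  a=19: (19, -16, 43), (19, 16, 43)  [2]
  a=20..22: none
  a=23: (23, -22, 38), (23, 22, 38)  [2]
  a=24..25: none
  a=26: (26, -2, 29), (26, 2, 29)  [2]
  a=27..31: none
Total reduced forms: 1 + 1 + 1 + 1 + 2 + 2 + 2 + 2 = 12
h = 12

12


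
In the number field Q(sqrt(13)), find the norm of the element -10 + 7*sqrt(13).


N(a + b*sqrt(d)) = a^2 - d*b^2
= (-10)^2 - (13)*(7)^2
= 100 - 637
= -537

-537


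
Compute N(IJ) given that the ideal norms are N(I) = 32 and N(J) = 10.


N(IJ) = N(I) * N(J)
= 32 * 10
= 320

320


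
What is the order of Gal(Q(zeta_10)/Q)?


|Gal(Q(zeta_10)/Q)| = phi(10)
= 4

4


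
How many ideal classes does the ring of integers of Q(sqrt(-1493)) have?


K = Q(sqrt(-1493)). d mod 4 = 3, so D = disc(K) = 4d = -5972
h(K) equals the number of primitive reduced positive-definite forms (a, b, c) = a*x^2 + b*x*y + c*y^2 with b^2 - 4ac = D,
where reduced means |b| <= a <= c, with b >= 0 whenever |b| = a or a = c, and primitive means gcd(a, b, c) = 1.
Reduced forces 3a^2 <= |D| = 5972, so 1 <= a <= 44; b must have the parity of D, and c = (b^2 - D)/(4a) must be an integer >= a.
Enumerate a = 1..44, b in [-a, a]:
  a=1: (1, 0, 1493)  [1]
  a=2: (2, 2, 747)  [1]
  a=3: (3, -2, 498), (3, 2, 498)  [2]
  a=4..5: none
  a=6: (6, -2, 249), (6, 2, 249)  [2]
  a=7..8: none
  a=9: (9, -2, 166), (9, 2, 166)  [2]
  a=10: none
  a=11: (11, -10, 138), (11, 10, 138)  [2]
  a=12..17: none
  a=18: (18, -2, 83), (18, 2, 83)  [2]
  a=19..21: none
  a=22: (22, -10, 69), (22, 10, 69)  [2]
  a=23: (23, -10, 66), (23, 10, 66)  [2]
  a=24..26: none
  a=27: (27, -20, 59), (27, 20, 59)  [2]
  a=28..32: none
  a=33: (33, -32, 53), (33, -10, 46), (33, 10, 46), (33, 32, 53)  [4]
  a=34..44: none
Total reduced forms: 1 + 1 + 2 + 2 + 2 + 2 + 2 + 2 + 2 + 2 + 4 = 22
h = 22

22


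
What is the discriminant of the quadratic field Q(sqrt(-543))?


For K = Q(sqrt(d)) with d squarefree: disc(K) = d if d = 1 mod 4, and disc(K) = 4d if d = 2 or 3 mod 4.
Here d = -543, and d mod 4 = 1.
d = 1 mod 4 (O_K = Z[(1+sqrt(d))/2]), so disc(K) = d = -543

-543


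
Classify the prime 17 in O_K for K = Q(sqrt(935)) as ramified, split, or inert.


K = Q(sqrt(935)). Since d mod 4 = 3, disc(K) = 3740.
Check p | disc: 3740 mod 17 = 0.
p divides disc, so p ramifies: (p) = P^2 with e=2, f=1, g=1.
Therefore p is ramified.

ramified


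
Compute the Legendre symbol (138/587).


p = 587 is prime, so compute (138/587) with the reciprocity algorithm (Jacobi-symbol steps: pull out 2s via (2/n), flip via reciprocity, reduce):
  pull out 2: (2/587) = -1  (since 587 mod 8 = 3)
  reciprocity: (69/587) -> +(587/69)
  reduce: (35/69)
  reciprocity: (35/69) -> +(69/35)
  reduce: (34/35)
  pull out 2: (2/35) = -1  (since 35 mod 8 = 3)
  reciprocity: (17/35) -> +(35/17)
  reduce: (1/17)
  (1/17) = 1
Product of signs = 1
(138/587) = 1

1


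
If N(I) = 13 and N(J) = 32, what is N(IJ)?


N(IJ) = N(I) * N(J)
= 13 * 32
= 416

416


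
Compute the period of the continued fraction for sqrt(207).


Run the CF algorithm for sqrt(207).
a_0 = floor(sqrt(207)) = 14; set m_0=0, q_0=1.
Recurrence: m' = q*a - m,  q' = (d - m'^2)/q,  a' = floor((a_0 + m')/q').
  step 1: m=14, q=11, a=2
  step 2: m=8, q=13, a=1
  step 3: m=5, q=14, a=1
  step 4: m=9, q=9, a=2
  step 5: m=9, q=14, a=1
  step 6: m=5, q=13, a=1
  step 7: m=8, q=11, a=2
  step 8: m=14, q=1, a=28
a_8 = 2*a_0 = 28, so the period closes here.
sqrt(207) = [14; 2, 1, 1, 2, 1, 1, 2, 28]
Period length = 8

8
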